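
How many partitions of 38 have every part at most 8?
p(38, parts ≤ 8) = 7564

Use the recurrence p(n, m) = p(n, m−1) + p(n−m, m): either the largest part is < m (count p(n, m−1)) or the largest part is exactly m (remove one copy of m, count p(n−m, m)). With p(0, ·) = 1 this gives p(38, parts ≤ 8) = 7564. (By conjugating Young diagrams, this also counts partitions of 38 into at most 8 parts.)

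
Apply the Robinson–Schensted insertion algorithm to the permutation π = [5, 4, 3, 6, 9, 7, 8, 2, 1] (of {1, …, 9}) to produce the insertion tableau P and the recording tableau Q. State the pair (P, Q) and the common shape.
P = [1, 6, 7, 8] / [2, 9] / [3] / [4] / [5];  Q = [1, 4, 5, 7] / [2, 6] / [3] / [8] / [9];  common shape = (4, 2, 1, 1, 1)

Row-insert the values π_1, π_2, … into P one at a time, bumping the leftmost entry strictly greater than the inserted value down to the next row. The recording tableau Q records, in position (i, j), the step at which that cell was added to P.
  Insert 5 (step 1): P = [5];  Q = [1]
  Insert 4 (step 2): P = [4] / [5];  Q = [1] / [2]
  Insert 3 (step 3): P = [3] / [4] / [5];  Q = [1] / [2] / [3]
  Insert 6 (step 4): P = [3, 6] / [4] / [5];  Q = [1, 4] / [2] / [3]
  Insert 9 (step 5): P = [3, 6, 9] / [4] / [5];  Q = [1, 4, 5] / [2] / [3]
  Insert 7 (step 6): P = [3, 6, 7] / [4, 9] / [5];  Q = [1, 4, 5] / [2, 6] / [3]
  Insert 8 (step 7): P = [3, 6, 7, 8] / [4, 9] / [5];  Q = [1, 4, 5, 7] / [2, 6] / [3]
  Insert 2 (step 8): P = [2, 6, 7, 8] / [3, 9] / [4] / [5];  Q = [1, 4, 5, 7] / [2, 6] / [3] / [8]
  Insert 1 (step 9): P = [1, 6, 7, 8] / [2, 9] / [3] / [4] / [5];  Q = [1, 4, 5, 7] / [2, 6] / [3] / [8] / [9]
Final shape: (4, 2, 1, 1, 1).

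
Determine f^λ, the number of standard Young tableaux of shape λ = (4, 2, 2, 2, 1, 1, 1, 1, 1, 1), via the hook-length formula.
# SYT of shape (4, 2, 2, 2, 1, 1, 1, 1, 1, 1) = 43120

Hook-length formula: f^λ = n! / Π hook(c), product over all cells c of the Young diagram. For λ = (4, 2, 2, 2, 1, 1, 1, 1, 1, 1), n = 16 boxes. Hook lengths by row (left-to-right, top-to-bottom): [13, 6, 2, 1]; [10, 3]; [9, 2]; [8, 1]; [6]; [5]; [4]; [3]; [2]; [1]. Product of hooks = 485222400. So f^λ = 16! / 485222400 = 20922789888000 / 485222400 = 43120.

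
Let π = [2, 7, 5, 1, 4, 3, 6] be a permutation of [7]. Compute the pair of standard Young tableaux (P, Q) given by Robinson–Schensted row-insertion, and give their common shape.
P = [1, 3, 6] / [2, 4] / [5] / [7];  Q = [1, 2, 7] / [3, 5] / [4] / [6];  common shape = (3, 2, 1, 1)

Row-insert the values π_1, π_2, … into P one at a time, bumping the leftmost entry strictly greater than the inserted value down to the next row. The recording tableau Q records, in position (i, j), the step at which that cell was added to P.
  Insert 2 (step 1): P = [2];  Q = [1]
  Insert 7 (step 2): P = [2, 7];  Q = [1, 2]
  Insert 5 (step 3): P = [2, 5] / [7];  Q = [1, 2] / [3]
  Insert 1 (step 4): P = [1, 5] / [2] / [7];  Q = [1, 2] / [3] / [4]
  Insert 4 (step 5): P = [1, 4] / [2, 5] / [7];  Q = [1, 2] / [3, 5] / [4]
  Insert 3 (step 6): P = [1, 3] / [2, 4] / [5] / [7];  Q = [1, 2] / [3, 5] / [4] / [6]
  Insert 6 (step 7): P = [1, 3, 6] / [2, 4] / [5] / [7];  Q = [1, 2, 7] / [3, 5] / [4] / [6]
Final shape: (3, 2, 1, 1).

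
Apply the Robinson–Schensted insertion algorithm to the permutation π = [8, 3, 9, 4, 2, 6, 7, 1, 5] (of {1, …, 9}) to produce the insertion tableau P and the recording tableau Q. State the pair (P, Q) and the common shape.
P = [1, 4, 5, 7] / [2, 6] / [3, 9] / [8];  Q = [1, 3, 6, 7] / [2, 4] / [5, 9] / [8];  common shape = (4, 2, 2, 1)

Row-insert the values π_1, π_2, … into P one at a time, bumping the leftmost entry strictly greater than the inserted value down to the next row. The recording tableau Q records, in position (i, j), the step at which that cell was added to P.
  Insert 8 (step 1): P = [8];  Q = [1]
  Insert 3 (step 2): P = [3] / [8];  Q = [1] / [2]
  Insert 9 (step 3): P = [3, 9] / [8];  Q = [1, 3] / [2]
  Insert 4 (step 4): P = [3, 4] / [8, 9];  Q = [1, 3] / [2, 4]
  Insert 2 (step 5): P = [2, 4] / [3, 9] / [8];  Q = [1, 3] / [2, 4] / [5]
  Insert 6 (step 6): P = [2, 4, 6] / [3, 9] / [8];  Q = [1, 3, 6] / [2, 4] / [5]
  Insert 7 (step 7): P = [2, 4, 6, 7] / [3, 9] / [8];  Q = [1, 3, 6, 7] / [2, 4] / [5]
  Insert 1 (step 8): P = [1, 4, 6, 7] / [2, 9] / [3] / [8];  Q = [1, 3, 6, 7] / [2, 4] / [5] / [8]
  Insert 5 (step 9): P = [1, 4, 5, 7] / [2, 6] / [3, 9] / [8];  Q = [1, 3, 6, 7] / [2, 4] / [5, 9] / [8]
Final shape: (4, 2, 2, 1).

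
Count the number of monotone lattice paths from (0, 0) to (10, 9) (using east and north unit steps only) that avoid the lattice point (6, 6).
Number of paths = 60038

Total paths from (0, 0) to (10, 9): C(19, 10) = 92378. Paths through (6, 6): (paths (0, 0) → (6, 6)) × (paths (6, 6) → (10, 9)) = C(12, 6) · C(7, 4) = 924 · 35 = 32340. Avoidance count = 92378 − 32340 = 60038.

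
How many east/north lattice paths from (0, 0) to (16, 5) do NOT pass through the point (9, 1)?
Number of paths = 17049

Total paths from (0, 0) to (16, 5): C(21, 16) = 20349. Paths through (9, 1): (paths (0, 0) → (9, 1)) × (paths (9, 1) → (16, 5)) = C(10, 9) · C(11, 7) = 10 · 330 = 3300. Avoidance count = 20349 − 3300 = 17049.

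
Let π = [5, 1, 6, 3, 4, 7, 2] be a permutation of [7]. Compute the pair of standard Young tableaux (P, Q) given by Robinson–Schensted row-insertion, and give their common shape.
P = [1, 2, 4, 7] / [3, 6] / [5];  Q = [1, 3, 5, 6] / [2, 4] / [7];  common shape = (4, 2, 1)

Row-insert the values π_1, π_2, … into P one at a time, bumping the leftmost entry strictly greater than the inserted value down to the next row. The recording tableau Q records, in position (i, j), the step at which that cell was added to P.
  Insert 5 (step 1): P = [5];  Q = [1]
  Insert 1 (step 2): P = [1] / [5];  Q = [1] / [2]
  Insert 6 (step 3): P = [1, 6] / [5];  Q = [1, 3] / [2]
  Insert 3 (step 4): P = [1, 3] / [5, 6];  Q = [1, 3] / [2, 4]
  Insert 4 (step 5): P = [1, 3, 4] / [5, 6];  Q = [1, 3, 5] / [2, 4]
  Insert 7 (step 6): P = [1, 3, 4, 7] / [5, 6];  Q = [1, 3, 5, 6] / [2, 4]
  Insert 2 (step 7): P = [1, 2, 4, 7] / [3, 6] / [5];  Q = [1, 3, 5, 6] / [2, 4] / [7]
Final shape: (4, 2, 1).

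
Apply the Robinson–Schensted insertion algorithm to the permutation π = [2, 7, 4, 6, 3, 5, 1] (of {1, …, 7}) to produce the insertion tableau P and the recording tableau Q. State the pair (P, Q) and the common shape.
P = [1, 3, 5] / [2, 6] / [4] / [7];  Q = [1, 2, 4] / [3, 6] / [5] / [7];  common shape = (3, 2, 1, 1)

Row-insert the values π_1, π_2, … into P one at a time, bumping the leftmost entry strictly greater than the inserted value down to the next row. The recording tableau Q records, in position (i, j), the step at which that cell was added to P.
  Insert 2 (step 1): P = [2];  Q = [1]
  Insert 7 (step 2): P = [2, 7];  Q = [1, 2]
  Insert 4 (step 3): P = [2, 4] / [7];  Q = [1, 2] / [3]
  Insert 6 (step 4): P = [2, 4, 6] / [7];  Q = [1, 2, 4] / [3]
  Insert 3 (step 5): P = [2, 3, 6] / [4] / [7];  Q = [1, 2, 4] / [3] / [5]
  Insert 5 (step 6): P = [2, 3, 5] / [4, 6] / [7];  Q = [1, 2, 4] / [3, 6] / [5]
  Insert 1 (step 7): P = [1, 3, 5] / [2, 6] / [4] / [7];  Q = [1, 2, 4] / [3, 6] / [5] / [7]
Final shape: (3, 2, 1, 1).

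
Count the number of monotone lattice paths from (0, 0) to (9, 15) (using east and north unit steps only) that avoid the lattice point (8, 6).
Number of paths = 1277474

Total paths from (0, 0) to (9, 15): C(24, 9) = 1307504. Paths through (8, 6): (paths (0, 0) → (8, 6)) × (paths (8, 6) → (9, 15)) = C(14, 8) · C(10, 1) = 3003 · 10 = 30030. Avoidance count = 1307504 − 30030 = 1277474.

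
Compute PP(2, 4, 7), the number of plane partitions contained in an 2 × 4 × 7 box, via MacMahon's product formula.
PP(2, 4, 7) = 32670

Evaluate the triple product over i = 1..2, j = 1..4, k = 1..7. The factors are (2/1) · (3/2) · (4/3) · (5/4) · (6/5) · (7/6) · (8/7) · (3/2) · … (56 factors total). The numerators and denominators telescope so the product is an integer; carrying out the multiplication exactly gives PP(2, 4, 7) = 32670.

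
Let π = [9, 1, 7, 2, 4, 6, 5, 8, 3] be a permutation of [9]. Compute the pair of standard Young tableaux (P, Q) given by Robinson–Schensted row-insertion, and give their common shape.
P = [1, 2, 3, 5, 8] / [4] / [6] / [7] / [9];  Q = [1, 3, 5, 6, 8] / [2] / [4] / [7] / [9];  common shape = (5, 1, 1, 1, 1)

Row-insert the values π_1, π_2, … into P one at a time, bumping the leftmost entry strictly greater than the inserted value down to the next row. The recording tableau Q records, in position (i, j), the step at which that cell was added to P.
  Insert 9 (step 1): P = [9];  Q = [1]
  Insert 1 (step 2): P = [1] / [9];  Q = [1] / [2]
  Insert 7 (step 3): P = [1, 7] / [9];  Q = [1, 3] / [2]
  Insert 2 (step 4): P = [1, 2] / [7] / [9];  Q = [1, 3] / [2] / [4]
  Insert 4 (step 5): P = [1, 2, 4] / [7] / [9];  Q = [1, 3, 5] / [2] / [4]
  Insert 6 (step 6): P = [1, 2, 4, 6] / [7] / [9];  Q = [1, 3, 5, 6] / [2] / [4]
  Insert 5 (step 7): P = [1, 2, 4, 5] / [6] / [7] / [9];  Q = [1, 3, 5, 6] / [2] / [4] / [7]
  Insert 8 (step 8): P = [1, 2, 4, 5, 8] / [6] / [7] / [9];  Q = [1, 3, 5, 6, 8] / [2] / [4] / [7]
  Insert 3 (step 9): P = [1, 2, 3, 5, 8] / [4] / [6] / [7] / [9];  Q = [1, 3, 5, 6, 8] / [2] / [4] / [7] / [9]
Final shape: (5, 1, 1, 1, 1).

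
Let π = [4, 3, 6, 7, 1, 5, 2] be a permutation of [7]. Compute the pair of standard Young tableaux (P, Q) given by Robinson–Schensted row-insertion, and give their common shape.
P = [1, 2, 7] / [3, 5] / [4, 6];  Q = [1, 3, 4] / [2, 6] / [5, 7];  common shape = (3, 2, 2)

Row-insert the values π_1, π_2, … into P one at a time, bumping the leftmost entry strictly greater than the inserted value down to the next row. The recording tableau Q records, in position (i, j), the step at which that cell was added to P.
  Insert 4 (step 1): P = [4];  Q = [1]
  Insert 3 (step 2): P = [3] / [4];  Q = [1] / [2]
  Insert 6 (step 3): P = [3, 6] / [4];  Q = [1, 3] / [2]
  Insert 7 (step 4): P = [3, 6, 7] / [4];  Q = [1, 3, 4] / [2]
  Insert 1 (step 5): P = [1, 6, 7] / [3] / [4];  Q = [1, 3, 4] / [2] / [5]
  Insert 5 (step 6): P = [1, 5, 7] / [3, 6] / [4];  Q = [1, 3, 4] / [2, 6] / [5]
  Insert 2 (step 7): P = [1, 2, 7] / [3, 5] / [4, 6];  Q = [1, 3, 4] / [2, 6] / [5, 7]
Final shape: (3, 2, 2).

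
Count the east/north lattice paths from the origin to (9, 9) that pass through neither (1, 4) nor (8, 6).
Number of paths = 30893

Inclusion–exclusion. Total paths: C(18, 9) = 48620. Through P₁: C(5, 1)·C(13, 8) = 6435. Through P₂: C(14, 8)·C(4, 1) = 12012. Since P₁ is strictly southwest of P₂, a monotone path through both must visit P₁ then P₂; paths through both = C(5, 1)·C(9, 7)·C(4, 1) = 720. Avoid both = 48620 − 6435 − 12012 + 720 = 30893.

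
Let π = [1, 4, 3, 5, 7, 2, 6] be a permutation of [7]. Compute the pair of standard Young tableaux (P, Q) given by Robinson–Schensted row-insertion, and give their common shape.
P = [1, 2, 5, 6] / [3, 7] / [4];  Q = [1, 2, 4, 5] / [3, 7] / [6];  common shape = (4, 2, 1)

Row-insert the values π_1, π_2, … into P one at a time, bumping the leftmost entry strictly greater than the inserted value down to the next row. The recording tableau Q records, in position (i, j), the step at which that cell was added to P.
  Insert 1 (step 1): P = [1];  Q = [1]
  Insert 4 (step 2): P = [1, 4];  Q = [1, 2]
  Insert 3 (step 3): P = [1, 3] / [4];  Q = [1, 2] / [3]
  Insert 5 (step 4): P = [1, 3, 5] / [4];  Q = [1, 2, 4] / [3]
  Insert 7 (step 5): P = [1, 3, 5, 7] / [4];  Q = [1, 2, 4, 5] / [3]
  Insert 2 (step 6): P = [1, 2, 5, 7] / [3] / [4];  Q = [1, 2, 4, 5] / [3] / [6]
  Insert 6 (step 7): P = [1, 2, 5, 6] / [3, 7] / [4];  Q = [1, 2, 4, 5] / [3, 7] / [6]
Final shape: (4, 2, 1).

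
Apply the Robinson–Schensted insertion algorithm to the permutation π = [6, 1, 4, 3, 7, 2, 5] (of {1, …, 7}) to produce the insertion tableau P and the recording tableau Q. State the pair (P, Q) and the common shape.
P = [1, 2, 5] / [3, 7] / [4] / [6];  Q = [1, 3, 5] / [2, 7] / [4] / [6];  common shape = (3, 2, 1, 1)

Row-insert the values π_1, π_2, … into P one at a time, bumping the leftmost entry strictly greater than the inserted value down to the next row. The recording tableau Q records, in position (i, j), the step at which that cell was added to P.
  Insert 6 (step 1): P = [6];  Q = [1]
  Insert 1 (step 2): P = [1] / [6];  Q = [1] / [2]
  Insert 4 (step 3): P = [1, 4] / [6];  Q = [1, 3] / [2]
  Insert 3 (step 4): P = [1, 3] / [4] / [6];  Q = [1, 3] / [2] / [4]
  Insert 7 (step 5): P = [1, 3, 7] / [4] / [6];  Q = [1, 3, 5] / [2] / [4]
  Insert 2 (step 6): P = [1, 2, 7] / [3] / [4] / [6];  Q = [1, 3, 5] / [2] / [4] / [6]
  Insert 5 (step 7): P = [1, 2, 5] / [3, 7] / [4] / [6];  Q = [1, 3, 5] / [2, 7] / [4] / [6]
Final shape: (3, 2, 1, 1).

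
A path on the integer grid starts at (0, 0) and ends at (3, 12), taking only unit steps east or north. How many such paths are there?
Number of paths = 455

A monotone lattice path from (0, 0) to (3, 12) consists of 3 east steps and 12 north steps in some order, so it is determined by which 3 of the 15 steps are east. The count is C(15, 3) = 455.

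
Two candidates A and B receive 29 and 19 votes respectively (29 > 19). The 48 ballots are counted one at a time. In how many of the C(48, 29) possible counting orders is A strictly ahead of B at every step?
Strict-lead orderings = 2404551645100

Total orderings of the 48 votes with 29 for A: C(48, 29) = 11541847896480. By the Bertrand ballot formula (Cycle Lemma / reflection principle), the number of orderings in which A is strictly ahead of B throughout is (p − q)/(p + q) · C(p + q, p) = (29 − 19)/(29 + 19) · 11541847896480 = 2404551645100.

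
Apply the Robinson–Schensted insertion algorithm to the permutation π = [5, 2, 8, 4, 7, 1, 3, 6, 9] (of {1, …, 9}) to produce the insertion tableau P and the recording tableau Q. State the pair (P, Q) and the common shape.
P = [1, 3, 6, 9] / [2, 4, 7] / [5, 8];  Q = [1, 3, 5, 9] / [2, 4, 8] / [6, 7];  common shape = (4, 3, 2)

Row-insert the values π_1, π_2, … into P one at a time, bumping the leftmost entry strictly greater than the inserted value down to the next row. The recording tableau Q records, in position (i, j), the step at which that cell was added to P.
  Insert 5 (step 1): P = [5];  Q = [1]
  Insert 2 (step 2): P = [2] / [5];  Q = [1] / [2]
  Insert 8 (step 3): P = [2, 8] / [5];  Q = [1, 3] / [2]
  Insert 4 (step 4): P = [2, 4] / [5, 8];  Q = [1, 3] / [2, 4]
  Insert 7 (step 5): P = [2, 4, 7] / [5, 8];  Q = [1, 3, 5] / [2, 4]
  Insert 1 (step 6): P = [1, 4, 7] / [2, 8] / [5];  Q = [1, 3, 5] / [2, 4] / [6]
  Insert 3 (step 7): P = [1, 3, 7] / [2, 4] / [5, 8];  Q = [1, 3, 5] / [2, 4] / [6, 7]
  Insert 6 (step 8): P = [1, 3, 6] / [2, 4, 7] / [5, 8];  Q = [1, 3, 5] / [2, 4, 8] / [6, 7]
  Insert 9 (step 9): P = [1, 3, 6, 9] / [2, 4, 7] / [5, 8];  Q = [1, 3, 5, 9] / [2, 4, 8] / [6, 7]
Final shape: (4, 3, 2).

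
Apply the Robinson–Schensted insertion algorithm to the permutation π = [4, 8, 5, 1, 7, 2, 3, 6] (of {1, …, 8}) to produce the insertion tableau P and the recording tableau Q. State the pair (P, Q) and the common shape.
P = [1, 2, 3, 6] / [4, 5, 7] / [8];  Q = [1, 2, 5, 8] / [3, 6, 7] / [4];  common shape = (4, 3, 1)

Row-insert the values π_1, π_2, … into P one at a time, bumping the leftmost entry strictly greater than the inserted value down to the next row. The recording tableau Q records, in position (i, j), the step at which that cell was added to P.
  Insert 4 (step 1): P = [4];  Q = [1]
  Insert 8 (step 2): P = [4, 8];  Q = [1, 2]
  Insert 5 (step 3): P = [4, 5] / [8];  Q = [1, 2] / [3]
  Insert 1 (step 4): P = [1, 5] / [4] / [8];  Q = [1, 2] / [3] / [4]
  Insert 7 (step 5): P = [1, 5, 7] / [4] / [8];  Q = [1, 2, 5] / [3] / [4]
  Insert 2 (step 6): P = [1, 2, 7] / [4, 5] / [8];  Q = [1, 2, 5] / [3, 6] / [4]
  Insert 3 (step 7): P = [1, 2, 3] / [4, 5, 7] / [8];  Q = [1, 2, 5] / [3, 6, 7] / [4]
  Insert 6 (step 8): P = [1, 2, 3, 6] / [4, 5, 7] / [8];  Q = [1, 2, 5, 8] / [3, 6, 7] / [4]
Final shape: (4, 3, 1).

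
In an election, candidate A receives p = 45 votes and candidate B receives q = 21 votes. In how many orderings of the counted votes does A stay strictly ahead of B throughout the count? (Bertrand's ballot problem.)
Strict-lead orderings = 32388118752312960

Total orderings of the 66 votes with 45 for A: C(66, 45) = 89067326568860640. By the Bertrand ballot formula (Cycle Lemma / reflection principle), the number of orderings in which A is strictly ahead of B throughout is (p − q)/(p + q) · C(p + q, p) = (45 − 21)/(45 + 21) · 89067326568860640 = 32388118752312960.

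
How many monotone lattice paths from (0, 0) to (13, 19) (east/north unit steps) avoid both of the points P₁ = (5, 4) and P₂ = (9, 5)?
Number of paths = 281395716

Inclusion–exclusion. Total paths: C(32, 13) = 347373600. Through P₁: C(9, 5)·C(23, 8) = 61779564. Through P₂: C(14, 9)·C(18, 4) = 6126120. Since P₁ is strictly southwest of P₂, a monotone path through both must visit P₁ then P₂; paths through both = C(9, 5)·C(5, 4)·C(18, 4) = 1927800. Avoid both = 347373600 − 61779564 − 6126120 + 1927800 = 281395716.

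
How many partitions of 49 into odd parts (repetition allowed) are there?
p_odd(49) = 3264

Enumerate partitions using only odd parts via the recurrence o(n, m) = o(n, m−2) + o(n−m, m) over odd m, starting from the largest odd part ≤ n. This gives p_odd(49) = 3264. (Euler's theorem: equals the count of distinct-part partitions.)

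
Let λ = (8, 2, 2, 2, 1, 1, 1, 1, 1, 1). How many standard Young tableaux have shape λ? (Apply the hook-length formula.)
# SYT of shape (8, 2, 2, 2, 1, 1, 1, 1, 1, 1) = 6390384

Hook-length formula: f^λ = n! / Π hook(c), product over all cells c of the Young diagram. For λ = (8, 2, 2, 2, 1, 1, 1, 1, 1, 1), n = 20 boxes. Hook lengths by row (left-to-right, top-to-bottom): [17, 10, 6, 5, 4, 3, 2, 1]; [10, 3]; [9, 2]; [8, 1]; [6]; [5]; [4]; [3]; [2]; [1]. Product of hooks = 380712960000. So f^λ = 20! / 380712960000 = 2432902008176640000 / 380712960000 = 6390384.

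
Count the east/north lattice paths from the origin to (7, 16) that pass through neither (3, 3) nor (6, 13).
Number of paths = 111909

Inclusion–exclusion. Total paths: C(23, 7) = 245157. Through P₁: C(6, 3)·C(17, 4) = 47600. Through P₂: C(19, 6)·C(4, 1) = 108528. Since P₁ is strictly southwest of P₂, a monotone path through both must visit P₁ then P₂; paths through both = C(6, 3)·C(13, 3)·C(4, 1) = 22880. Avoid both = 245157 − 47600 − 108528 + 22880 = 111909.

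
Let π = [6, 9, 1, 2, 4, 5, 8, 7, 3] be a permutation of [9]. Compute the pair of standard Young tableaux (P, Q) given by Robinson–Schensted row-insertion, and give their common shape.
P = [1, 2, 3, 5, 7] / [4, 8] / [6] / [9];  Q = [1, 2, 5, 6, 7] / [3, 4] / [8] / [9];  common shape = (5, 2, 1, 1)

Row-insert the values π_1, π_2, … into P one at a time, bumping the leftmost entry strictly greater than the inserted value down to the next row. The recording tableau Q records, in position (i, j), the step at which that cell was added to P.
  Insert 6 (step 1): P = [6];  Q = [1]
  Insert 9 (step 2): P = [6, 9];  Q = [1, 2]
  Insert 1 (step 3): P = [1, 9] / [6];  Q = [1, 2] / [3]
  Insert 2 (step 4): P = [1, 2] / [6, 9];  Q = [1, 2] / [3, 4]
  Insert 4 (step 5): P = [1, 2, 4] / [6, 9];  Q = [1, 2, 5] / [3, 4]
  Insert 5 (step 6): P = [1, 2, 4, 5] / [6, 9];  Q = [1, 2, 5, 6] / [3, 4]
  Insert 8 (step 7): P = [1, 2, 4, 5, 8] / [6, 9];  Q = [1, 2, 5, 6, 7] / [3, 4]
  Insert 7 (step 8): P = [1, 2, 4, 5, 7] / [6, 8] / [9];  Q = [1, 2, 5, 6, 7] / [3, 4] / [8]
  Insert 3 (step 9): P = [1, 2, 3, 5, 7] / [4, 8] / [6] / [9];  Q = [1, 2, 5, 6, 7] / [3, 4] / [8] / [9]
Final shape: (5, 2, 1, 1).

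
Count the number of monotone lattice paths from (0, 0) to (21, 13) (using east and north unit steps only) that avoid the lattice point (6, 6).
Number of paths = 770401104

Total paths from (0, 0) to (21, 13): C(34, 21) = 927983760. Paths through (6, 6): (paths (0, 0) → (6, 6)) × (paths (6, 6) → (21, 13)) = C(12, 6) · C(22, 15) = 924 · 170544 = 157582656. Avoidance count = 927983760 − 157582656 = 770401104.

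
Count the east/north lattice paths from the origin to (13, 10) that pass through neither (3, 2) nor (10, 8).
Number of paths = 440506

Inclusion–exclusion. Total paths: C(23, 13) = 1144066. Through P₁: C(5, 3)·C(18, 10) = 437580. Through P₂: C(18, 10)·C(5, 3) = 437580. Since P₁ is strictly southwest of P₂, a monotone path through both must visit P₁ then P₂; paths through both = C(5, 3)·C(13, 7)·C(5, 3) = 171600. Avoid both = 1144066 − 437580 − 437580 + 171600 = 440506.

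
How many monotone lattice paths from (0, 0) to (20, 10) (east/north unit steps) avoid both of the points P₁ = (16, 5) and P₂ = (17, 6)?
Number of paths = 25372326

Inclusion–exclusion. Total paths: C(30, 20) = 30045015. Through P₁: C(21, 16)·C(9, 4) = 2563974. Through P₂: C(23, 17)·C(7, 3) = 3533145. Since P₁ is strictly southwest of P₂, a monotone path through both must visit P₁ then P₂; paths through both = C(21, 16)·C(2, 1)·C(7, 3) = 1424430. Avoid both = 30045015 − 2563974 − 3533145 + 1424430 = 25372326.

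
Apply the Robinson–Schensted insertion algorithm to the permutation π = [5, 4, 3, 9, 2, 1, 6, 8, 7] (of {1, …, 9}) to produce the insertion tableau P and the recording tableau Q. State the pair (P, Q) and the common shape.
P = [1, 6, 7] / [2, 8] / [3, 9] / [4] / [5];  Q = [1, 4, 8] / [2, 7] / [3, 9] / [5] / [6];  common shape = (3, 2, 2, 1, 1)

Row-insert the values π_1, π_2, … into P one at a time, bumping the leftmost entry strictly greater than the inserted value down to the next row. The recording tableau Q records, in position (i, j), the step at which that cell was added to P.
  Insert 5 (step 1): P = [5];  Q = [1]
  Insert 4 (step 2): P = [4] / [5];  Q = [1] / [2]
  Insert 3 (step 3): P = [3] / [4] / [5];  Q = [1] / [2] / [3]
  Insert 9 (step 4): P = [3, 9] / [4] / [5];  Q = [1, 4] / [2] / [3]
  Insert 2 (step 5): P = [2, 9] / [3] / [4] / [5];  Q = [1, 4] / [2] / [3] / [5]
  Insert 1 (step 6): P = [1, 9] / [2] / [3] / [4] / [5];  Q = [1, 4] / [2] / [3] / [5] / [6]
  Insert 6 (step 7): P = [1, 6] / [2, 9] / [3] / [4] / [5];  Q = [1, 4] / [2, 7] / [3] / [5] / [6]
  Insert 8 (step 8): P = [1, 6, 8] / [2, 9] / [3] / [4] / [5];  Q = [1, 4, 8] / [2, 7] / [3] / [5] / [6]
  Insert 7 (step 9): P = [1, 6, 7] / [2, 8] / [3, 9] / [4] / [5];  Q = [1, 4, 8] / [2, 7] / [3, 9] / [5] / [6]
Final shape: (3, 2, 2, 1, 1).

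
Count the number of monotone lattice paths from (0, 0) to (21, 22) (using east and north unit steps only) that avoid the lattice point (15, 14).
Number of paths = 819140525580

Total paths from (0, 0) to (21, 22): C(43, 21) = 1052049481860. Paths through (15, 14): (paths (0, 0) → (15, 14)) × (paths (15, 14) → (21, 22)) = C(29, 15) · C(14, 6) = 77558760 · 3003 = 232908956280. Avoidance count = 1052049481860 − 232908956280 = 819140525580.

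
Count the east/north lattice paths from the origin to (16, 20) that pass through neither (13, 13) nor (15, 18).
Number of paths = 3603562950

Inclusion–exclusion. Total paths: C(36, 16) = 7307872110. Through P₁: C(26, 13)·C(10, 3) = 1248072000. Through P₂: C(33, 15)·C(3, 1) = 3111474960. Since P₁ is strictly southwest of P₂, a monotone path through both must visit P₁ then P₂; paths through both = C(26, 13)·C(7, 2)·C(3, 1) = 655237800. Avoid both = 7307872110 − 1248072000 − 3111474960 + 655237800 = 3603562950.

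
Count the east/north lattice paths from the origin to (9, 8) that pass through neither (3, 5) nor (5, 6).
Number of paths = 15196

Inclusion–exclusion. Total paths: C(17, 9) = 24310. Through P₁: C(8, 3)·C(9, 6) = 4704. Through P₂: C(11, 5)·C(6, 4) = 6930. Since P₁ is strictly southwest of P₂, a monotone path through both must visit P₁ then P₂; paths through both = C(8, 3)·C(3, 2)·C(6, 4) = 2520. Avoid both = 24310 − 4704 − 6930 + 2520 = 15196.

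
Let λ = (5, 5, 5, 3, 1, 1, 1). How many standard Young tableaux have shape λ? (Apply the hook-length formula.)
# SYT of shape (5, 5, 5, 3, 1, 1, 1) = 197520960

Hook-length formula: f^λ = n! / Π hook(c), product over all cells c of the Young diagram. For λ = (5, 5, 5, 3, 1, 1, 1), n = 21 boxes. Hook lengths by row (left-to-right, top-to-bottom): [11, 7, 6, 4, 3]; [10, 6, 5, 3, 2]; [9, 5, 4, 2, 1]; [6, 2, 1]; [3]; [2]; [1]. Product of hooks = 258660864000. So f^λ = 21! / 258660864000 = 51090942171709440000 / 258660864000 = 197520960.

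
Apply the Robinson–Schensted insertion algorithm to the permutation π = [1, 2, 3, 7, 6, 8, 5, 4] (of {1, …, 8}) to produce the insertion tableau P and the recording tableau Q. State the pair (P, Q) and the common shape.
P = [1, 2, 3, 4, 8] / [5] / [6] / [7];  Q = [1, 2, 3, 4, 6] / [5] / [7] / [8];  common shape = (5, 1, 1, 1)

Row-insert the values π_1, π_2, … into P one at a time, bumping the leftmost entry strictly greater than the inserted value down to the next row. The recording tableau Q records, in position (i, j), the step at which that cell was added to P.
  Insert 1 (step 1): P = [1];  Q = [1]
  Insert 2 (step 2): P = [1, 2];  Q = [1, 2]
  Insert 3 (step 3): P = [1, 2, 3];  Q = [1, 2, 3]
  Insert 7 (step 4): P = [1, 2, 3, 7];  Q = [1, 2, 3, 4]
  Insert 6 (step 5): P = [1, 2, 3, 6] / [7];  Q = [1, 2, 3, 4] / [5]
  Insert 8 (step 6): P = [1, 2, 3, 6, 8] / [7];  Q = [1, 2, 3, 4, 6] / [5]
  Insert 5 (step 7): P = [1, 2, 3, 5, 8] / [6] / [7];  Q = [1, 2, 3, 4, 6] / [5] / [7]
  Insert 4 (step 8): P = [1, 2, 3, 4, 8] / [5] / [6] / [7];  Q = [1, 2, 3, 4, 6] / [5] / [7] / [8]
Final shape: (5, 1, 1, 1).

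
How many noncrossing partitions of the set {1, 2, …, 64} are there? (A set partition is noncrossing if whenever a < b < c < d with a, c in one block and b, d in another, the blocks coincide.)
C_64 = 368479169875816659479009042713546950

These noncrossing partitions are counted by the Catalan number C_n = (1/(n + 1)) · C(2n, n). For n = 64: C_64 = (1/65) · C(128, 64) = 23951146041928082866135587776380551750/65 = 368479169875816659479009042713546950.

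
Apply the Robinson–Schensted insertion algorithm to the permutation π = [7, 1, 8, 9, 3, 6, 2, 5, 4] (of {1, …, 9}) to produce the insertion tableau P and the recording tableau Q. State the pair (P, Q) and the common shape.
P = [1, 2, 4] / [3, 5, 9] / [6, 8] / [7];  Q = [1, 3, 4] / [2, 5, 6] / [7, 8] / [9];  common shape = (3, 3, 2, 1)

Row-insert the values π_1, π_2, … into P one at a time, bumping the leftmost entry strictly greater than the inserted value down to the next row. The recording tableau Q records, in position (i, j), the step at which that cell was added to P.
  Insert 7 (step 1): P = [7];  Q = [1]
  Insert 1 (step 2): P = [1] / [7];  Q = [1] / [2]
  Insert 8 (step 3): P = [1, 8] / [7];  Q = [1, 3] / [2]
  Insert 9 (step 4): P = [1, 8, 9] / [7];  Q = [1, 3, 4] / [2]
  Insert 3 (step 5): P = [1, 3, 9] / [7, 8];  Q = [1, 3, 4] / [2, 5]
  Insert 6 (step 6): P = [1, 3, 6] / [7, 8, 9];  Q = [1, 3, 4] / [2, 5, 6]
  Insert 2 (step 7): P = [1, 2, 6] / [3, 8, 9] / [7];  Q = [1, 3, 4] / [2, 5, 6] / [7]
  Insert 5 (step 8): P = [1, 2, 5] / [3, 6, 9] / [7, 8];  Q = [1, 3, 4] / [2, 5, 6] / [7, 8]
  Insert 4 (step 9): P = [1, 2, 4] / [3, 5, 9] / [6, 8] / [7];  Q = [1, 3, 4] / [2, 5, 6] / [7, 8] / [9]
Final shape: (3, 3, 2, 1).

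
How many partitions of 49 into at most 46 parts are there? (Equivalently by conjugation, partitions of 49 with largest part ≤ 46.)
p(49, parts ≤ 46) = 173521

Use the recurrence p(n, m) = p(n, m−1) + p(n−m, m): either the largest part is < m (count p(n, m−1)) or the largest part is exactly m (remove one copy of m, count p(n−m, m)). With p(0, ·) = 1 this gives p(49, parts ≤ 46) = 173521. (By conjugating Young diagrams, this also counts partitions of 49 into at most 46 parts.)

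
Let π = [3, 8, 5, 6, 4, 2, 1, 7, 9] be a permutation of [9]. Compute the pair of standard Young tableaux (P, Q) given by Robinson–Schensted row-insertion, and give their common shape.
P = [1, 4, 6, 7, 9] / [2] / [3] / [5] / [8];  Q = [1, 2, 4, 8, 9] / [3] / [5] / [6] / [7];  common shape = (5, 1, 1, 1, 1)

Row-insert the values π_1, π_2, … into P one at a time, bumping the leftmost entry strictly greater than the inserted value down to the next row. The recording tableau Q records, in position (i, j), the step at which that cell was added to P.
  Insert 3 (step 1): P = [3];  Q = [1]
  Insert 8 (step 2): P = [3, 8];  Q = [1, 2]
  Insert 5 (step 3): P = [3, 5] / [8];  Q = [1, 2] / [3]
  Insert 6 (step 4): P = [3, 5, 6] / [8];  Q = [1, 2, 4] / [3]
  Insert 4 (step 5): P = [3, 4, 6] / [5] / [8];  Q = [1, 2, 4] / [3] / [5]
  Insert 2 (step 6): P = [2, 4, 6] / [3] / [5] / [8];  Q = [1, 2, 4] / [3] / [5] / [6]
  Insert 1 (step 7): P = [1, 4, 6] / [2] / [3] / [5] / [8];  Q = [1, 2, 4] / [3] / [5] / [6] / [7]
  Insert 7 (step 8): P = [1, 4, 6, 7] / [2] / [3] / [5] / [8];  Q = [1, 2, 4, 8] / [3] / [5] / [6] / [7]
  Insert 9 (step 9): P = [1, 4, 6, 7, 9] / [2] / [3] / [5] / [8];  Q = [1, 2, 4, 8, 9] / [3] / [5] / [6] / [7]
Final shape: (5, 1, 1, 1, 1).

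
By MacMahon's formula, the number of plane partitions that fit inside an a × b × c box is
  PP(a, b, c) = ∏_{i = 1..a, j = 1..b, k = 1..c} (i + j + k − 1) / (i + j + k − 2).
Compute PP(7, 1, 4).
PP(7, 1, 4) = 330

Evaluate the triple product over i = 1..7, j = 1..1, k = 1..4. The factors are (2/1) · (3/2) · (4/3) · (5/4) · (3/2) · (4/3) · (5/4) · (6/5) · … (28 factors total). The numerators and denominators telescope so the product is an integer; carrying out the multiplication exactly gives PP(7, 1, 4) = 330.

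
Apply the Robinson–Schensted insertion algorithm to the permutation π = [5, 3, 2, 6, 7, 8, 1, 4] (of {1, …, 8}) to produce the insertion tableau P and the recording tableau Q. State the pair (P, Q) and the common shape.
P = [1, 4, 7, 8] / [2, 6] / [3] / [5];  Q = [1, 4, 5, 6] / [2, 8] / [3] / [7];  common shape = (4, 2, 1, 1)

Row-insert the values π_1, π_2, … into P one at a time, bumping the leftmost entry strictly greater than the inserted value down to the next row. The recording tableau Q records, in position (i, j), the step at which that cell was added to P.
  Insert 5 (step 1): P = [5];  Q = [1]
  Insert 3 (step 2): P = [3] / [5];  Q = [1] / [2]
  Insert 2 (step 3): P = [2] / [3] / [5];  Q = [1] / [2] / [3]
  Insert 6 (step 4): P = [2, 6] / [3] / [5];  Q = [1, 4] / [2] / [3]
  Insert 7 (step 5): P = [2, 6, 7] / [3] / [5];  Q = [1, 4, 5] / [2] / [3]
  Insert 8 (step 6): P = [2, 6, 7, 8] / [3] / [5];  Q = [1, 4, 5, 6] / [2] / [3]
  Insert 1 (step 7): P = [1, 6, 7, 8] / [2] / [3] / [5];  Q = [1, 4, 5, 6] / [2] / [3] / [7]
  Insert 4 (step 8): P = [1, 4, 7, 8] / [2, 6] / [3] / [5];  Q = [1, 4, 5, 6] / [2, 8] / [3] / [7]
Final shape: (4, 2, 1, 1).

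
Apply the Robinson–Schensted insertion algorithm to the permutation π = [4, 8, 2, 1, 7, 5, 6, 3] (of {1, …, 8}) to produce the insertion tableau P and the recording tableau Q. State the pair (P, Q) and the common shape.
P = [1, 3, 6] / [2, 5] / [4, 7] / [8];  Q = [1, 2, 7] / [3, 5] / [4, 6] / [8];  common shape = (3, 2, 2, 1)

Row-insert the values π_1, π_2, … into P one at a time, bumping the leftmost entry strictly greater than the inserted value down to the next row. The recording tableau Q records, in position (i, j), the step at which that cell was added to P.
  Insert 4 (step 1): P = [4];  Q = [1]
  Insert 8 (step 2): P = [4, 8];  Q = [1, 2]
  Insert 2 (step 3): P = [2, 8] / [4];  Q = [1, 2] / [3]
  Insert 1 (step 4): P = [1, 8] / [2] / [4];  Q = [1, 2] / [3] / [4]
  Insert 7 (step 5): P = [1, 7] / [2, 8] / [4];  Q = [1, 2] / [3, 5] / [4]
  Insert 5 (step 6): P = [1, 5] / [2, 7] / [4, 8];  Q = [1, 2] / [3, 5] / [4, 6]
  Insert 6 (step 7): P = [1, 5, 6] / [2, 7] / [4, 8];  Q = [1, 2, 7] / [3, 5] / [4, 6]
  Insert 3 (step 8): P = [1, 3, 6] / [2, 5] / [4, 7] / [8];  Q = [1, 2, 7] / [3, 5] / [4, 6] / [8]
Final shape: (3, 2, 2, 1).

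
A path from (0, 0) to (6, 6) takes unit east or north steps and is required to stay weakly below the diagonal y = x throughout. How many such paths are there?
Number of paths = 132

By the reflection principle (André's argument), the number of monotone paths to (6, 6) with n ≤ m that never go above y = x is C(12, 6) − C(12, 7) = 924 − 792 = 132.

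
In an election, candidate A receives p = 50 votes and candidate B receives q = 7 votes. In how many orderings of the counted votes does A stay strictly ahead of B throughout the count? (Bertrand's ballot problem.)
Strict-lead orderings = 199448964

Total orderings of the 57 votes with 50 for A: C(57, 50) = 264385836. By the Bertrand ballot formula (Cycle Lemma / reflection principle), the number of orderings in which A is strictly ahead of B throughout is (p − q)/(p + q) · C(p + q, p) = (50 − 7)/(50 + 7) · 264385836 = 199448964.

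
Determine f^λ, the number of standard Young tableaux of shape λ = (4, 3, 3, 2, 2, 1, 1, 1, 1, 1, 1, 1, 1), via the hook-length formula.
# SYT of shape (4, 3, 3, 2, 2, 1, 1, 1, 1, 1, 1, 1, 1) = 38852055

Hook-length formula: f^λ = n! / Π hook(c), product over all cells c of the Young diagram. For λ = (4, 3, 3, 2, 2, 1, 1, 1, 1, 1, 1, 1, 1), n = 22 boxes. Hook lengths by row (left-to-right, top-to-bottom): [16, 7, 4, 1]; [14, 5, 2]; [13, 4, 1]; [11, 2]; [10, 1]; [8]; [7]; [6]; [5]; [4]; [3]; [2]; [1]. Product of hooks = 28930277376000. So f^λ = 22! / 28930277376000 = 1124000727777607680000 / 28930277376000 = 38852055.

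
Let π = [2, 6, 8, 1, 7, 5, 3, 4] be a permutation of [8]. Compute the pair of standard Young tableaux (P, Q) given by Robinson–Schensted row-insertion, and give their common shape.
P = [1, 3, 4] / [2, 5, 7] / [6] / [8];  Q = [1, 2, 3] / [4, 5, 8] / [6] / [7];  common shape = (3, 3, 1, 1)

Row-insert the values π_1, π_2, … into P one at a time, bumping the leftmost entry strictly greater than the inserted value down to the next row. The recording tableau Q records, in position (i, j), the step at which that cell was added to P.
  Insert 2 (step 1): P = [2];  Q = [1]
  Insert 6 (step 2): P = [2, 6];  Q = [1, 2]
  Insert 8 (step 3): P = [2, 6, 8];  Q = [1, 2, 3]
  Insert 1 (step 4): P = [1, 6, 8] / [2];  Q = [1, 2, 3] / [4]
  Insert 7 (step 5): P = [1, 6, 7] / [2, 8];  Q = [1, 2, 3] / [4, 5]
  Insert 5 (step 6): P = [1, 5, 7] / [2, 6] / [8];  Q = [1, 2, 3] / [4, 5] / [6]
  Insert 3 (step 7): P = [1, 3, 7] / [2, 5] / [6] / [8];  Q = [1, 2, 3] / [4, 5] / [6] / [7]
  Insert 4 (step 8): P = [1, 3, 4] / [2, 5, 7] / [6] / [8];  Q = [1, 2, 3] / [4, 5, 8] / [6] / [7]
Final shape: (3, 3, 1, 1).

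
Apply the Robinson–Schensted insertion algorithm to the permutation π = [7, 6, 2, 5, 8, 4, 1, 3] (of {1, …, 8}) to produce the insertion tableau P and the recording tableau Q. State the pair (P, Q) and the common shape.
P = [1, 3, 8] / [2, 4] / [5] / [6] / [7];  Q = [1, 4, 5] / [2, 8] / [3] / [6] / [7];  common shape = (3, 2, 1, 1, 1)

Row-insert the values π_1, π_2, … into P one at a time, bumping the leftmost entry strictly greater than the inserted value down to the next row. The recording tableau Q records, in position (i, j), the step at which that cell was added to P.
  Insert 7 (step 1): P = [7];  Q = [1]
  Insert 6 (step 2): P = [6] / [7];  Q = [1] / [2]
  Insert 2 (step 3): P = [2] / [6] / [7];  Q = [1] / [2] / [3]
  Insert 5 (step 4): P = [2, 5] / [6] / [7];  Q = [1, 4] / [2] / [3]
  Insert 8 (step 5): P = [2, 5, 8] / [6] / [7];  Q = [1, 4, 5] / [2] / [3]
  Insert 4 (step 6): P = [2, 4, 8] / [5] / [6] / [7];  Q = [1, 4, 5] / [2] / [3] / [6]
  Insert 1 (step 7): P = [1, 4, 8] / [2] / [5] / [6] / [7];  Q = [1, 4, 5] / [2] / [3] / [6] / [7]
  Insert 3 (step 8): P = [1, 3, 8] / [2, 4] / [5] / [6] / [7];  Q = [1, 4, 5] / [2, 8] / [3] / [6] / [7]
Final shape: (3, 2, 1, 1, 1).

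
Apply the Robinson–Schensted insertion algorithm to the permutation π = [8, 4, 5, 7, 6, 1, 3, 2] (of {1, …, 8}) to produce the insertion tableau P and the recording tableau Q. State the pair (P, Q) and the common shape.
P = [1, 2, 6] / [3, 5] / [4] / [7] / [8];  Q = [1, 3, 4] / [2, 7] / [5] / [6] / [8];  common shape = (3, 2, 1, 1, 1)

Row-insert the values π_1, π_2, … into P one at a time, bumping the leftmost entry strictly greater than the inserted value down to the next row. The recording tableau Q records, in position (i, j), the step at which that cell was added to P.
  Insert 8 (step 1): P = [8];  Q = [1]
  Insert 4 (step 2): P = [4] / [8];  Q = [1] / [2]
  Insert 5 (step 3): P = [4, 5] / [8];  Q = [1, 3] / [2]
  Insert 7 (step 4): P = [4, 5, 7] / [8];  Q = [1, 3, 4] / [2]
  Insert 6 (step 5): P = [4, 5, 6] / [7] / [8];  Q = [1, 3, 4] / [2] / [5]
  Insert 1 (step 6): P = [1, 5, 6] / [4] / [7] / [8];  Q = [1, 3, 4] / [2] / [5] / [6]
  Insert 3 (step 7): P = [1, 3, 6] / [4, 5] / [7] / [8];  Q = [1, 3, 4] / [2, 7] / [5] / [6]
  Insert 2 (step 8): P = [1, 2, 6] / [3, 5] / [4] / [7] / [8];  Q = [1, 3, 4] / [2, 7] / [5] / [6] / [8]
Final shape: (3, 2, 1, 1, 1).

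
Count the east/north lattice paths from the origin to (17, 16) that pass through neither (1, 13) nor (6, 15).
Number of paths = 1166141904

Inclusion–exclusion. Total paths: C(33, 17) = 1166803110. Through P₁: C(14, 1)·C(19, 16) = 13566. Through P₂: C(21, 6)·C(12, 11) = 651168. Since P₁ is strictly southwest of P₂, a monotone path through both must visit P₁ then P₂; paths through both = C(14, 1)·C(7, 5)·C(12, 11) = 3528. Avoid both = 1166803110 − 13566 − 651168 + 3528 = 1166141904.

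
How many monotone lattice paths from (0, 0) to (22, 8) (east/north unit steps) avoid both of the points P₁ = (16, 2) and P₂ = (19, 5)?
Number of paths = 4922673

Inclusion–exclusion. Total paths: C(30, 22) = 5852925. Through P₁: C(18, 16)·C(12, 6) = 141372. Through P₂: C(24, 19)·C(6, 3) = 850080. Since P₁ is strictly southwest of P₂, a monotone path through both must visit P₁ then P₂; paths through both = C(18, 16)·C(6, 3)·C(6, 3) = 61200. Avoid both = 5852925 − 141372 − 850080 + 61200 = 4922673.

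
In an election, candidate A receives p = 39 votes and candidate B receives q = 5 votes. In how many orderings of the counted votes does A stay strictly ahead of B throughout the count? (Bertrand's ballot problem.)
Strict-lead orderings = 839188

Total orderings of the 44 votes with 39 for A: C(44, 39) = 1086008. By the Bertrand ballot formula (Cycle Lemma / reflection principle), the number of orderings in which A is strictly ahead of B throughout is (p − q)/(p + q) · C(p + q, p) = (39 − 5)/(39 + 5) · 1086008 = 839188.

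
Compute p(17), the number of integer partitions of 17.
p(17) = 297

Compute p(n) via the recurrence p(n, m) = p(n, m−1) + p(n−m, m), where p(n, m) counts partitions of n with all parts ≤ m and p(n) = p(n, n). The base cases are p(0, m) = 1 and p(n, 0) = 0 for n > 0. Filling the table yields p(17) = 297. (Euler's pentagonal recurrence is an alternative.)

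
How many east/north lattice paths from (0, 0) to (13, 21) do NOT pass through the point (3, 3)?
Number of paths = 665521560

Total paths from (0, 0) to (13, 21): C(34, 13) = 927983760. Paths through (3, 3): (paths (0, 0) → (3, 3)) × (paths (3, 3) → (13, 21)) = C(6, 3) · C(28, 10) = 20 · 13123110 = 262462200. Avoidance count = 927983760 − 262462200 = 665521560.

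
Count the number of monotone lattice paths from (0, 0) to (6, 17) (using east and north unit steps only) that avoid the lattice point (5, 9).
Number of paths = 82929

Total paths from (0, 0) to (6, 17): C(23, 6) = 100947. Paths through (5, 9): (paths (0, 0) → (5, 9)) × (paths (5, 9) → (6, 17)) = C(14, 5) · C(9, 1) = 2002 · 9 = 18018. Avoidance count = 100947 − 18018 = 82929.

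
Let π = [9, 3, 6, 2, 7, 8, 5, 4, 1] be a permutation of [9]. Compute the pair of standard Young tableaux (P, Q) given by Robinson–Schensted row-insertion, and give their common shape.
P = [1, 4, 7, 8] / [2, 5] / [3] / [6] / [9];  Q = [1, 3, 5, 6] / [2, 7] / [4] / [8] / [9];  common shape = (4, 2, 1, 1, 1)

Row-insert the values π_1, π_2, … into P one at a time, bumping the leftmost entry strictly greater than the inserted value down to the next row. The recording tableau Q records, in position (i, j), the step at which that cell was added to P.
  Insert 9 (step 1): P = [9];  Q = [1]
  Insert 3 (step 2): P = [3] / [9];  Q = [1] / [2]
  Insert 6 (step 3): P = [3, 6] / [9];  Q = [1, 3] / [2]
  Insert 2 (step 4): P = [2, 6] / [3] / [9];  Q = [1, 3] / [2] / [4]
  Insert 7 (step 5): P = [2, 6, 7] / [3] / [9];  Q = [1, 3, 5] / [2] / [4]
  Insert 8 (step 6): P = [2, 6, 7, 8] / [3] / [9];  Q = [1, 3, 5, 6] / [2] / [4]
  Insert 5 (step 7): P = [2, 5, 7, 8] / [3, 6] / [9];  Q = [1, 3, 5, 6] / [2, 7] / [4]
  Insert 4 (step 8): P = [2, 4, 7, 8] / [3, 5] / [6] / [9];  Q = [1, 3, 5, 6] / [2, 7] / [4] / [8]
  Insert 1 (step 9): P = [1, 4, 7, 8] / [2, 5] / [3] / [6] / [9];  Q = [1, 3, 5, 6] / [2, 7] / [4] / [8] / [9]
Final shape: (4, 2, 1, 1, 1).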